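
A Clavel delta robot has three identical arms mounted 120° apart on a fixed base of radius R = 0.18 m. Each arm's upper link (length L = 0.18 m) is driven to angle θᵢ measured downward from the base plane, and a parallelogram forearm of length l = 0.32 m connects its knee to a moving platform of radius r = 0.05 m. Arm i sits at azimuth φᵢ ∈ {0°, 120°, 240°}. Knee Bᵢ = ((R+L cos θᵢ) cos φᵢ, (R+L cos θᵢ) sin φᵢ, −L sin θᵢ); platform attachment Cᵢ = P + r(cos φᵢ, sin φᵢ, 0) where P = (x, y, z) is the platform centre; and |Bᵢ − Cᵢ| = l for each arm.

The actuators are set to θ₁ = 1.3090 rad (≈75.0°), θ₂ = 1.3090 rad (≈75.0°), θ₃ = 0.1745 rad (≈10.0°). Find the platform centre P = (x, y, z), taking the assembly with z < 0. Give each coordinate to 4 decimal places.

(-0.0779, -0.1350, -0.3132)

arm 1 at φ=0.0°: e+L cos θ1 = 0.1766;  S1 = (0.1766, 0.0000, -0.1739)
φ2=120.0°: virtual centre (-0.0883, 0.1529, -0.1739), radius l
φ3=240.0°: virtual centre (-0.1536, -0.2661, -0.0313), radius l
eliminate P² terms by subtracting sphere 1 from 2 and 3
linear system: -0.5298x+0.3059y = 0.0000−0.0000z; -0.6604x+-0.5322y = 0.0340−0.2852z
Cramer: x(z) = -0.0215+0.1803z;  y(z) = -0.0372+0.3122z
sphere 1 gives Az²+Bz+C=0 with A=1.1300, B=0.2531, C=-0.0316;  B²−4AC=0.2067;  roots -0.3132, 0.0892;  negative root z = -0.3132
x = -0.0779, y = -0.1350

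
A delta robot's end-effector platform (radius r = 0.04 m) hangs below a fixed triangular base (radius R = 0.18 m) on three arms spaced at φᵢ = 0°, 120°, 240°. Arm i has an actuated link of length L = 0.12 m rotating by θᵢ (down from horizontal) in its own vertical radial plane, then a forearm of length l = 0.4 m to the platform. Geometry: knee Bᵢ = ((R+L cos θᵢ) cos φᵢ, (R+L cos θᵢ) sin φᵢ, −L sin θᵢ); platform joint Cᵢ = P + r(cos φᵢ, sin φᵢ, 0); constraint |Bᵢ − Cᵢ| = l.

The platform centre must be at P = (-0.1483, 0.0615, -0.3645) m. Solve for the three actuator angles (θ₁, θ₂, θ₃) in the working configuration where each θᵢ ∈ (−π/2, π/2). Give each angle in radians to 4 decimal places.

θ₁ = 1.3965, θ₂ = -0.0002, θ₃ = 0.6112

φ1=0.0° → target in arm frame (-0.1483, 0.0615)
  A cos θ + B sin θ = C:  0.2883·cos θ + -0.3645·sin θ = -0.3090
  θ1 = atan2(B,A) + arccos(C/0.4647) = 1.3965
rotate P by −φ2: (0.1274, 0.0977, -0.3645)
  A cos θ + B sin θ = C:  0.0126·cos θ + -0.3645·sin θ = 0.0127
  √(A²+B²)=0.3647;  θ2 = -1.5363+1.5361 ≈ -0.0002
φ3=240.0° → target in arm frame (0.0209, -0.1592)
  A cos θ + B sin θ = C:  0.1191·cos θ + -0.3645·sin θ = -0.1116
  √(A²+B²)=0.3835;  θ3 = -1.2550+1.8661 ≈ 0.6112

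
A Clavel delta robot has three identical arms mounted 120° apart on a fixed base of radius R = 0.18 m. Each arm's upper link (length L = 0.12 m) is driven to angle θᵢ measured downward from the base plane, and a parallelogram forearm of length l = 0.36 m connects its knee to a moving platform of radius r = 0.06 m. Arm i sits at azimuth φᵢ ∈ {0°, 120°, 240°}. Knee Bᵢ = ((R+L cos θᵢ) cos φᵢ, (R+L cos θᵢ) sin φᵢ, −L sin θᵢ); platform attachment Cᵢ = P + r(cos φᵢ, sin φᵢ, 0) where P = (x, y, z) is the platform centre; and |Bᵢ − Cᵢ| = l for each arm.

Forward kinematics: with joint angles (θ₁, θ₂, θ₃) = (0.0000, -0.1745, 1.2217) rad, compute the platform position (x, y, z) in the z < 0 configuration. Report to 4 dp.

(0.0663, 0.1428, -0.2811)

arm 1 at φ=0.0°: ρ1 = 0.2400;  S1 = (0.2400, 0.0000, 0.0000)
S2 = (0.2382·cos120.0°, 0.2382·sin120.0°, 0.0208) = (-0.1191, 0.2063, 0.0208)
φ3=240.0°: virtual centre (-0.0805, -0.1395, -0.1128), radius l
eliminate P² terms by subtracting sphere 1 from 2 and 3
linear system: -0.7182x+0.4125y = -0.0004−0.0417z; -0.6410x+-0.2789y = -0.0189−-0.2255z
det = 0.4648;  x = 0.0171+-0.1752z,  y = 0.0287+-0.4059z
sphere 1 gives Az²+Bz+C=0 with A=1.1955, B=0.0548, C=-0.0791;  B²−4AC=0.3812;  roots -0.2811, 0.2353;  negative root z = -0.2811
x = 0.0663, y = 0.1428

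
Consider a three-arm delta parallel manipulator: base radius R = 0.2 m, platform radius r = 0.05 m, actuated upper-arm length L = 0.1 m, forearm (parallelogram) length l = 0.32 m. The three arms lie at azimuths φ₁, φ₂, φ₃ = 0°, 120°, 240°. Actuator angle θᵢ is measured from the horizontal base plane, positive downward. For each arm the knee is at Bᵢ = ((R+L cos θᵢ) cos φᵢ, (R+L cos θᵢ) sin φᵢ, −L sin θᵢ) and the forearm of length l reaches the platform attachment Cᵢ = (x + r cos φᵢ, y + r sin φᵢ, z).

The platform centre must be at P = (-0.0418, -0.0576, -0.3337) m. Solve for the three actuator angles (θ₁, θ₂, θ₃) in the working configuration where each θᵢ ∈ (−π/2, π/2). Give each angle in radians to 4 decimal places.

θ₁ = 1.3962, θ₂ = 1.3093, θ₃ = 0.6106

φ1=0.0° → target in arm frame (-0.0418, -0.0576)
  A=0.1918, B=-0.3337, C=(l²−L²−A²−y'²−z²)/(2L)=-0.2953
  θ1 = atan2(B,A) + arccos(C/0.3849) = 1.3962
arm 2 (φ=120.0°): x'=-0.0290, y'=0.0650
  A=0.1790, B=-0.3337, C=(l²−L²−A²−y'²−z²)/(2L)=-0.2761
  γ=atan2(-0.3337,0.1790)=-1.0785;  ψ=arccos(-0.7291)=2.3878;  θ2=γ+ψ≈1.3093
rotate P by −φ3: (0.0708, -0.0074, -0.3337)
  A cos θ + B sin θ = C:  0.0792·cos θ + -0.3337·sin θ = -0.1264
  γ=atan2(-0.3337,0.0792)=-1.3377;  ψ=arccos(-0.3686)=1.9483;  θ3=γ+ψ≈0.6106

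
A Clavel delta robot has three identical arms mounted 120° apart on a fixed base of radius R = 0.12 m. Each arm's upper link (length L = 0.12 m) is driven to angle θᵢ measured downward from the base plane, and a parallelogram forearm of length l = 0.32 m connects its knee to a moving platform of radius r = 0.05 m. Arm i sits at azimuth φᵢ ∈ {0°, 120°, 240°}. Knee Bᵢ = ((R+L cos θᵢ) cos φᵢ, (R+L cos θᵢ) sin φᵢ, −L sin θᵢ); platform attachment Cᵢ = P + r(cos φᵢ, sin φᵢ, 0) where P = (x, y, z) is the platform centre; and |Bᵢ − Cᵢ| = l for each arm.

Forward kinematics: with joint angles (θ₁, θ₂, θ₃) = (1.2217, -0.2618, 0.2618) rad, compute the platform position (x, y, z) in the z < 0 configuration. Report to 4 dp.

φ1=0.0°: virtual centre (0.1110, 0.0000, -0.1128), radius l
centre 2 = (0.1859·cos120.0°, 0.1859·sin120.0°, 0.0311) = (-0.0930, 0.1610, 0.0311)
arm 3 at φ=240.0°: ρ3 = 0.1859;  centre 3 = (-0.0930, -0.1610, -0.0311)
eliminate P² terms by subtracting sphere 1 from 2 and 3
plane₁₂: -0.4080x+0.3220y+0.2876z = 0.0105
det = 0.2628;  x = -0.0257+0.5528z,  y = 0.0000+-0.1929z
sphere 1 gives Az²+Bz+C=0 with A=1.3427, B=0.0744, C=-0.0710;  B²−4AC=0.3868;  roots -0.2593, 0.2039;  negative root z = -0.2593
x = -0.1690, y = 0.0500

(-0.1690, 0.0500, -0.2593)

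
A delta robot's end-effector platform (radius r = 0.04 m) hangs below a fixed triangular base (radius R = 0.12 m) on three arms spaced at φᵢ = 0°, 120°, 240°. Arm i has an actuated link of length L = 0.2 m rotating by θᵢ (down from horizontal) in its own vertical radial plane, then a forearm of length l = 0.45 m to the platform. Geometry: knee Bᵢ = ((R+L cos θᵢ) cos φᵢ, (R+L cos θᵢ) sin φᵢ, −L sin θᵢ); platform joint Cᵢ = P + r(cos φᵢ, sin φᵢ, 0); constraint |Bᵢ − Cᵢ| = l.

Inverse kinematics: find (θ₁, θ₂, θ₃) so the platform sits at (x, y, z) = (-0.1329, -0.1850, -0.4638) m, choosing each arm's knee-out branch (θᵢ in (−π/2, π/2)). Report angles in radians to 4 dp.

arm 1 (φ=0.0°): x'=-0.1329, y'=-0.1850
  A cos θ + B sin θ = C:  0.2129·cos θ + -0.4638·sin θ = -0.3304
  √(A²+B²)=0.5103;  θ1 = -1.1405+2.2750 ≈ 1.1346
rotate P by −φ2: (-0.0938, 0.2076, -0.4638)
  A cos θ + B sin θ = C:  0.1738·cos θ + -0.4638·sin θ = -0.3148
  γ=atan2(-0.4638,0.1738)=-1.2123;  ψ=arccos(-0.6355)=2.2594;  θ2=γ+ψ≈1.0471
rotate P by −φ3: (0.2267, -0.0226, -0.4638)
  A cos θ + B sin θ = C:  -0.1467·cos θ + -0.4638·sin θ = -0.1866
  θ3 = atan2(B,A) + arccos(C/0.4864) = 0.0874

θ₁ = 1.1346, θ₂ = 1.0471, θ₃ = 0.0874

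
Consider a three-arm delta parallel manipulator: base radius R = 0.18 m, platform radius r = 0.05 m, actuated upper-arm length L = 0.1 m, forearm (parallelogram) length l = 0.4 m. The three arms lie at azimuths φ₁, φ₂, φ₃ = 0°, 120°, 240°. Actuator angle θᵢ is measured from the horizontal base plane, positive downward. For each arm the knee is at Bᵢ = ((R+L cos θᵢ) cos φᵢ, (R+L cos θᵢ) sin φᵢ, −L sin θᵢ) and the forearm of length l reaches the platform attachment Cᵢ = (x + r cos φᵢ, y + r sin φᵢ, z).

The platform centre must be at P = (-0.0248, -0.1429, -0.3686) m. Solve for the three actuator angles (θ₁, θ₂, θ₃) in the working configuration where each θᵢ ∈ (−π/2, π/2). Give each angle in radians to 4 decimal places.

θ₁ = 0.7856, θ₂ = 1.2216, θ₃ = -0.1747

arm 1 (φ=0.0°): x'=-0.0248, y'=-0.1429
  e−x'=0.1548;  (l²−L²−(e−x')²−y'²−z²)/2L = -0.1512
  γ=atan2(-0.3686,0.1548)=-1.1732;  ψ=arccos(-0.3783)=1.9588;  θ1=γ+ψ≈0.7856
rotate P by −φ2: (-0.1114, 0.0929, -0.3686)
  A cos θ + B sin θ = C:  0.2414·cos θ + -0.3686·sin θ = -0.2638
  √(A²+B²)=0.4406;  θ2 = -0.9911+2.2126 ≈ 1.2216
φ3=240.0° → target in arm frame (0.1362, 0.0500)
  e−x'=-0.0062;  (l²−L²−(e−x')²−y'²−z²)/2L = 0.0580
  √(A²+B²)=0.3687;  θ3 = -1.5875+1.4128 ≈ -0.1747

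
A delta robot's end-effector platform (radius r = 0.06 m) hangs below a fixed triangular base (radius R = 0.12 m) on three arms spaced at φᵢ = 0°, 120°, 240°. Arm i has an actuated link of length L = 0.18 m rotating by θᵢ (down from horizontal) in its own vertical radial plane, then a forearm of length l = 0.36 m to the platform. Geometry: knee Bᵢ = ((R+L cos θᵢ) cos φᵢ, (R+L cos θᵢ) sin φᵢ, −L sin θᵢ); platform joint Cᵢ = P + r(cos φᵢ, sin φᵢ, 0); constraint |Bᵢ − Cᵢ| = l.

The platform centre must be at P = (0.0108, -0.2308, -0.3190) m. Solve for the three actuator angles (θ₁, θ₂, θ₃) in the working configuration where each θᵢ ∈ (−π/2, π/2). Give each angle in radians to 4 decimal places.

rotate P by −φ1: (0.0108, -0.2308, -0.3190)
  A cos θ + B sin θ = C:  0.0492·cos θ + -0.3190·sin θ = -0.1674
  θ1 = atan2(B,A) + arccos(C/0.3228) = 0.6981
arm 2 (φ=120.0°): x'=-0.2053, y'=0.1060
  A=0.2653, B=-0.3190, C=(l²−L²−A²−y'²−z²)/(2L)=-0.2394
  θ2 = atan2(B,A) + arccos(C/0.4149) = 1.3088
arm 3 (φ=240.0°): x'=0.1945, y'=0.1248
  e−x'=-0.1345;  (l²−L²−(e−x')²−y'²−z²)/2L = -0.1061
  θ3 = atan2(B,A) + arccos(C/0.3462) = -0.0874

θ₁ = 0.6981, θ₂ = 1.3088, θ₃ = -0.0874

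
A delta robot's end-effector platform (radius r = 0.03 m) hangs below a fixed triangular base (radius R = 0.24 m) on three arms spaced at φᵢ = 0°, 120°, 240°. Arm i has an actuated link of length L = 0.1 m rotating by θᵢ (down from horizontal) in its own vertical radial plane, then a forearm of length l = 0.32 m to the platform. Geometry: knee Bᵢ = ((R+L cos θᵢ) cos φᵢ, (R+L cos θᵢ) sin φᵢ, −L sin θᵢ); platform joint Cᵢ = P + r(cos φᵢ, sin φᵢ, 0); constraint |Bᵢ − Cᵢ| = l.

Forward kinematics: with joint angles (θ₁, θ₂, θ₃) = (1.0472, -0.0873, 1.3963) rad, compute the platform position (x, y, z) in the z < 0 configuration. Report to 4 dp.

(-0.0197, 0.0853, -0.2165)

φ1=0.0°: virtual centre (0.2600, 0.0000, -0.0866), radius l
φ2=120.0°: virtual centre (-0.1548, 0.2681, 0.0087), radius l
φ3=240.0°: virtual centre (-0.1137, -0.1969, -0.0985), radius l
|centre ₂|²−|centre ₁|² = 0.0208;  |centre ₃|²−|centre ₁|² = -0.0137
linear system: -0.8296x+0.5363y = 0.0208−0.1906z; -0.7474x+-0.3938y = -0.0137−-0.0238z
det = 0.7275;  x = -0.0012+0.0857z,  y = 0.0370+-0.2229z
quadratic in z: (1.0570)z²+(0.1119)z+(-0.0253)=0, √Δ=0.3458 → z ∈ {-0.2165, 0.1106}; z = -0.2165 (taking z<0)
x = -0.0197, y = 0.0853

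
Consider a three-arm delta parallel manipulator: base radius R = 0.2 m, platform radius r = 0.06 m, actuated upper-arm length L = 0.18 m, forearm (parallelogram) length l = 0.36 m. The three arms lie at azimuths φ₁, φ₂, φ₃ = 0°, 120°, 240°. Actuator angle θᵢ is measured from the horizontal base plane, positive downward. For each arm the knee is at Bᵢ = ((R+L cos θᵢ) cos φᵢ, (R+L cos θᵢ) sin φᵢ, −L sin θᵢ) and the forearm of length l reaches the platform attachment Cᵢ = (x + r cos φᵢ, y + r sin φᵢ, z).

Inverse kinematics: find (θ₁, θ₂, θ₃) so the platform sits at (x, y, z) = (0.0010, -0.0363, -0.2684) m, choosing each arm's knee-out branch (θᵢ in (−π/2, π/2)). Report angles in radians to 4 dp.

rotate P by −φ1: (0.0010, -0.0363, -0.2684)
  A cos θ + B sin θ = C:  0.1390·cos θ + -0.2684·sin θ = 0.0126
  γ=atan2(-0.2684,0.1390)=-1.0929;  ψ=arccos(0.0416)=1.5292;  θ1=γ+ψ≈0.4363
arm 2 (φ=120.0°): x'=-0.0319, y'=0.0173
  A=0.1719, B=-0.2684, C=(l²−L²−A²−y'²−z²)/(2L)=-0.0131
  θ2 = atan2(B,A) + arccos(C/0.3187) = 0.6107
arm 3 (φ=240.0°): x'=0.0309, y'=0.0190
  e−x'=0.1091;  (l²−L²−(e−x')²−y'²−z²)/2L = 0.0358
  θ3 = atan2(B,A) + arccos(C/0.2897) = 0.2619

θ₁ = 0.4363, θ₂ = 0.6107, θ₃ = 0.2619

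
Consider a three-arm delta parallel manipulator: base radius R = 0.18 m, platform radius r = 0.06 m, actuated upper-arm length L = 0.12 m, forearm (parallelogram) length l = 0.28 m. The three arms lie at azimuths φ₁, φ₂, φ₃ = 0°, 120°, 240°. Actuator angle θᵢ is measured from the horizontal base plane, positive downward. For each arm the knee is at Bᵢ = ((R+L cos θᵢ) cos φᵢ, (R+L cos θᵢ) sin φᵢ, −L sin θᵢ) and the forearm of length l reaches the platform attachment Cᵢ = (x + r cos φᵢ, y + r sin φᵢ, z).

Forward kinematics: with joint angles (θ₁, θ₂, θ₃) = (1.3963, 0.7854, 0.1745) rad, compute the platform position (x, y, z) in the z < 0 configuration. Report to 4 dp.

(-0.1009, -0.0479, -0.2510)

centre 1 = (0.1408·cos0.0°, 0.1408·sin0.0°, -0.1182) = (0.1408, 0.0000, -0.1182)
φ2=120.0°: virtual centre (-0.1024, 0.1774, -0.0849), radius l
φ3=240.0°: virtual centre (-0.1191, -0.2063, -0.0208), radius l
eliminate P² terms by subtracting sphere 1 from 2 and 3
plane₁₂: -0.4865x+0.3548y+0.0666z = 0.0154
Cramer: x(z) = -0.0380+0.2507z;  y(z) = -0.0088+0.1560z
into |P−centre ₁|² = l²: 1.0872z² + 0.1439z + -0.0324 = 0;  Δ = 0.1615;  z = -0.2510 or 0.1186 → z<0 root = -0.2510
x = -0.1009, y = -0.0479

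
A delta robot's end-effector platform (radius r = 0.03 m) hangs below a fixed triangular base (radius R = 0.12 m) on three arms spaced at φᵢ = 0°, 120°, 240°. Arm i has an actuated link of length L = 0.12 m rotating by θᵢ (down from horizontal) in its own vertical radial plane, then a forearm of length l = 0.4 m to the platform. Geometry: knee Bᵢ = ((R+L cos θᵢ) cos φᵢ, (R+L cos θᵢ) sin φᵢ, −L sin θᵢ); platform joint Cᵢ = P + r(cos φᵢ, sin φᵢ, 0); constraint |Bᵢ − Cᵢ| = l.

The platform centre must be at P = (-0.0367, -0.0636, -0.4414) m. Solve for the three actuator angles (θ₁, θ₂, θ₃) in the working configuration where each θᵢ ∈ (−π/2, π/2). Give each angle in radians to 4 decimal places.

φ1=0.0° → target in arm frame (-0.0367, -0.0636)
  e−x'=0.1267;  (l²−L²−(e−x')²−y'²−z²)/2L = -0.2889
  θ1 = atan2(B,A) + arccos(C/0.4592) = 0.9599
φ2=120.0° → target in arm frame (-0.0367, 0.0636)
  A=0.1267, B=-0.4414, C=(l²−L²−A²−y'²−z²)/(2L)=-0.2889
  √(A²+B²)=0.4592;  θ2 = -1.2912+2.2512 ≈ 0.9600
rotate P by −φ3: (0.0734, 0.0000, -0.4414)
  e−x'=0.0166;  (l²−L²−(e−x')²−y'²−z²)/2L = -0.2063
  γ=atan2(-0.4414,0.0166)=-1.5333;  ψ=arccos(-0.4670)=2.0567;  θ3=γ+ψ≈0.5234

θ₁ = 0.9599, θ₂ = 0.9600, θ₃ = 0.5234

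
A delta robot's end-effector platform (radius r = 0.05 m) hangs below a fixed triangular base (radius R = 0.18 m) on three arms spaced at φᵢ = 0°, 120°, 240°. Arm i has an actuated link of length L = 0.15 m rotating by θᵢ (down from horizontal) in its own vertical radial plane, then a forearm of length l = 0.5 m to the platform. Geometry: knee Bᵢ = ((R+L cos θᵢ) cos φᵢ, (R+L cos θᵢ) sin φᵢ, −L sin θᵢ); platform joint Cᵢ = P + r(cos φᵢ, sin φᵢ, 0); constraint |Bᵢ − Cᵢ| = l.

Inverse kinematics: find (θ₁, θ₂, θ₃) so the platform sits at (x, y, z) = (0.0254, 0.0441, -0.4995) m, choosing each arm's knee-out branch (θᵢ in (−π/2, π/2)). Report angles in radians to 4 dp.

rotate P by −φ1: (0.0254, 0.0441, -0.4995)
  e−x'=0.1046;  (l²−L²−(e−x')²−y'²−z²)/2L = -0.1163
  θ1 = atan2(B,A) + arccos(C/0.5103) = 0.4363
φ2=120.0° → target in arm frame (0.0255, -0.0440)
  e−x'=0.1045;  (l²−L²−(e−x')²−y'²−z²)/2L = -0.1162
  θ2 = atan2(B,A) + arccos(C/0.5103) = 0.4360
arm 3 (φ=240.0°): x'=-0.0509, y'=-0.0001
  A cos θ + B sin θ = C:  0.1809·cos θ + -0.4995·sin θ = -0.1824
  θ3 = atan2(B,A) + arccos(C/0.5312) = 0.6979

θ₁ = 0.4363, θ₂ = 0.4360, θ₃ = 0.6979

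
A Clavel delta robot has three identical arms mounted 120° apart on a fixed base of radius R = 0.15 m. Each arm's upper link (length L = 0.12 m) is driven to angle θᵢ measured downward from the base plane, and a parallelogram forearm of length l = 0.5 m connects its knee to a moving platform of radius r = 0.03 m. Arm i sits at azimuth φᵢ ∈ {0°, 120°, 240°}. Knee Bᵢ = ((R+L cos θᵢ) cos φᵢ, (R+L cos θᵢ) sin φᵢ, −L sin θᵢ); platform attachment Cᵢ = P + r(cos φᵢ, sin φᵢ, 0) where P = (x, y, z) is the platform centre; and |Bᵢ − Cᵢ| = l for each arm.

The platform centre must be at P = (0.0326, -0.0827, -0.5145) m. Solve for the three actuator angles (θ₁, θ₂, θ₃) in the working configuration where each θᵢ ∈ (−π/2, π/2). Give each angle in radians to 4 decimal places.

φ1=0.0° → target in arm frame (0.0326, -0.0827)
  e−x'=0.0874;  (l²−L²−(e−x')²−y'²−z²)/2L = -0.1816
  γ=atan2(-0.5145,0.0874)=-1.4025;  ψ=arccos(-0.3480)=1.9262;  θ1=γ+ψ≈0.5237
arm 2 (φ=120.0°): x'=-0.0879, y'=0.0131
  e−x'=0.2079;  (l²−L²−(e−x')²−y'²−z²)/2L = -0.3021
  √(A²+B²)=0.5549;  θ2 = -1.1867+2.1466 ≈ 0.9598
arm 3 (φ=240.0°): x'=0.0553, y'=0.0696
  A=0.0647, B=-0.5145, C=(l²−L²−A²−y'²−z²)/(2L)=-0.1589
  √(A²+B²)=0.5185;  θ3 = -1.4457+1.8822 ≈ 0.4365

θ₁ = 0.5237, θ₂ = 0.9598, θ₃ = 0.4365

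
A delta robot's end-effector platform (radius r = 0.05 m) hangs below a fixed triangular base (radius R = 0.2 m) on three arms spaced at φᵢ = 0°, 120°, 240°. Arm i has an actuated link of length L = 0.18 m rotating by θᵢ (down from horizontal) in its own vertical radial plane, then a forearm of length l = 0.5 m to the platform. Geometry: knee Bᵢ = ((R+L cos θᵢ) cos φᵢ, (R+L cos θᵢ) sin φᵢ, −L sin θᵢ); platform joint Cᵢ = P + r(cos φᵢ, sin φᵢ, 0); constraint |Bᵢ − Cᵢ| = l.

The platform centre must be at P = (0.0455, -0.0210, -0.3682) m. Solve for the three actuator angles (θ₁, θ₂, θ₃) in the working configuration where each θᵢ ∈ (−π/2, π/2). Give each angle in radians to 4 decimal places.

rotate P by −φ1: (0.0455, -0.0210, -0.3682)
  A cos θ + B sin θ = C:  0.1045·cos θ + -0.3682·sin θ = 0.1963
  θ1 = atan2(B,A) + arccos(C/0.3827) = -0.2620
φ2=120.0° → target in arm frame (-0.0409, -0.0289)
  A cos θ + B sin θ = C:  0.1909·cos θ + -0.3682·sin θ = 0.1243
  θ2 = atan2(B,A) + arccos(C/0.4148) = 0.1741
φ3=240.0° → target in arm frame (-0.0046, 0.0499)
  A=0.1546, B=-0.3682, C=(l²−L²−A²−y'²−z²)/(2L)=0.1546
  θ3 = atan2(B,A) + arccos(C/0.3993) = 0.0000

θ₁ = -0.2620, θ₂ = 0.1741, θ₃ = 0.0000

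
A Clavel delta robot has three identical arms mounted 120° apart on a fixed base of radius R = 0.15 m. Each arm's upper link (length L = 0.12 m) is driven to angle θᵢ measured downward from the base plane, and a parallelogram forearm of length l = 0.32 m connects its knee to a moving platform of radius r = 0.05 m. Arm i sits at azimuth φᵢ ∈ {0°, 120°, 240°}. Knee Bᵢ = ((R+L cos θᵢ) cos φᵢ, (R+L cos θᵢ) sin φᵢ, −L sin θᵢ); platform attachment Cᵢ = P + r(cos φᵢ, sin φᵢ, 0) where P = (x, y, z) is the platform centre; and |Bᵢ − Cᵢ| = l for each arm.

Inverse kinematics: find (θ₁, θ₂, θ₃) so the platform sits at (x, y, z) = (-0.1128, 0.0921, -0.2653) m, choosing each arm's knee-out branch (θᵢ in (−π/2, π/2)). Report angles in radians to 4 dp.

φ1=0.0° → target in arm frame (-0.1128, 0.0921)
  A=0.2128, B=-0.2653, C=(l²−L²−A²−y'²−z²)/(2L)=-0.1506
  θ1 = atan2(B,A) + arccos(C/0.3401) = 1.1348
arm 2 (φ=120.0°): x'=0.1362, y'=0.0516
  A=-0.0362, B=-0.2653, C=(l²−L²−A²−y'²−z²)/(2L)=0.0568
  γ=atan2(-0.2653,-0.0362)=-1.7063;  ψ=arccos(0.2123)=1.3569;  θ2=γ+ψ≈-0.3494
arm 3 (φ=240.0°): x'=-0.0234, y'=-0.1437
  A cos θ + B sin θ = C:  0.1234·cos θ + -0.2653·sin θ = -0.0761
  √(A²+B²)=0.2926;  θ3 = -1.1355+1.8339 ≈ 0.6984

θ₁ = 1.1348, θ₂ = -0.3494, θ₃ = 0.6984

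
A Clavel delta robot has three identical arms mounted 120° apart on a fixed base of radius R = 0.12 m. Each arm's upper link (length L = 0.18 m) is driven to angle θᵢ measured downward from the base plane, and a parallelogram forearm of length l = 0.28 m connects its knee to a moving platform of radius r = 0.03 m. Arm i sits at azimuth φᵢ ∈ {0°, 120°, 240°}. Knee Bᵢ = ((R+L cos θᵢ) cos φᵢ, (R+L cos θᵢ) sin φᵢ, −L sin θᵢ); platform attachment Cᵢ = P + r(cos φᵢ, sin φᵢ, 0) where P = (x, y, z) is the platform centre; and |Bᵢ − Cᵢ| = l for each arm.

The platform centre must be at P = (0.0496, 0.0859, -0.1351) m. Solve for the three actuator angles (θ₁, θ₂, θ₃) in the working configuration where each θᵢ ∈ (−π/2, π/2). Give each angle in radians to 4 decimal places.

φ1=0.0° → target in arm frame (0.0496, 0.0859)
  A=0.0404, B=-0.1351, C=(l²−L²−A²−y'²−z²)/(2L)=0.0520
  γ=atan2(-0.1351,0.0404)=-1.2802;  ψ=arccos(0.3691)=1.1928;  θ1=γ+ψ≈-0.0875
φ2=120.0° → target in arm frame (0.0496, -0.0859)
  A=0.0404, B=-0.1351, C=(l²−L²−A²−y'²−z²)/(2L)=0.0520
  θ2 = atan2(B,A) + arccos(C/0.1410) = -0.0874
φ3=240.0° → target in arm frame (-0.0992, 0.0000)
  A cos θ + B sin θ = C:  0.1892·cos θ + -0.1351·sin θ = -0.0223
  θ3 = atan2(B,A) + arccos(C/0.2325) = 1.0470

θ₁ = -0.0875, θ₂ = -0.0874, θ₃ = 1.0470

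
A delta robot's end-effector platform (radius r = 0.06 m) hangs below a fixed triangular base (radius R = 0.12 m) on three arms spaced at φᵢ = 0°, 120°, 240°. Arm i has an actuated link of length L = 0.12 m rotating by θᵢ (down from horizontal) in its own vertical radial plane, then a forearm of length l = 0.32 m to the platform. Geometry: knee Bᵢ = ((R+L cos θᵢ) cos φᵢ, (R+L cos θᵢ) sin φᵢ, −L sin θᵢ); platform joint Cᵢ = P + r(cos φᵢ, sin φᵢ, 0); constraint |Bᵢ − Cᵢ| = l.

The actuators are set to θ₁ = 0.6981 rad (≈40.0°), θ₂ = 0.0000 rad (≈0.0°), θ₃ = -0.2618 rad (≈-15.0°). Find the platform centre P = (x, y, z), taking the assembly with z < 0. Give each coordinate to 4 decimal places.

(-0.1076, -0.0264, -0.2624)

φ1=0.0°: virtual centre (0.1519, 0.0000, -0.0771), radius l
φ2=120.0°: virtual centre (-0.0900, 0.1559, 0.0000), radius l
arm 3 at φ=240.0°: (R−r)+L cos θ3 = 0.1759;  O3 = (-0.0880, -0.1523, 0.0311)
eliminate P² terms by subtracting sphere 1 from 2 and 3
linear system: -0.4839x+0.3118y = 0.0034−0.1543z; -0.4798x+-0.3047y = 0.0029−0.2164z
det = 0.2970;  x = -0.0065+0.3854z,  y = 0.0008+0.1033z
quadratic in z: (1.1592)z²+(0.0323)z+(-0.0714)=0, √Δ=0.5761 → z ∈ {-0.2624, 0.2346}; z = -0.2624 (taking z<0)
x = -0.1076, y = -0.0264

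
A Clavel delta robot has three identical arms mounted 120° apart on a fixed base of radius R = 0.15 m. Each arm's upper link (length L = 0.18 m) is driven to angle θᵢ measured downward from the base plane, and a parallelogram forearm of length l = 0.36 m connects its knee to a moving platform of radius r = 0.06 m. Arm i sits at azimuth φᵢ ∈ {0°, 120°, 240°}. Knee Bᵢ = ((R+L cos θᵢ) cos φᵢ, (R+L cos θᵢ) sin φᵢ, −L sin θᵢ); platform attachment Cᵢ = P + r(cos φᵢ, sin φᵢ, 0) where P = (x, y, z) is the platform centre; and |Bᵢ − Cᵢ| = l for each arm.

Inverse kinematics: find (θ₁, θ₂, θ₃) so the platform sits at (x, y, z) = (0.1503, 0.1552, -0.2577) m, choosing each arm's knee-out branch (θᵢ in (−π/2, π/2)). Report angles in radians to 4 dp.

φ1=0.0° → target in arm frame (0.1503, 0.1552)
  e−x'=-0.0603;  (l²−L²−(e−x')²−y'²−z²)/2L = 0.0085
  γ=atan2(-0.2577,-0.0603)=-1.8007;  ψ=arccos(0.0322)=1.5386;  θ1=γ+ψ≈-0.2621
rotate P by −φ2: (0.0593, -0.2078, -0.2577)
  A=0.0307, B=-0.2577, C=(l²−L²−A²−y'²−z²)/(2L)=-0.0370
  γ=atan2(-0.2577,0.0307)=-1.4521;  ψ=arccos(-0.1426)=1.7139;  θ2=γ+ψ≈0.2618
φ3=240.0° → target in arm frame (-0.2096, 0.0526)
  e−x'=0.2996;  (l²−L²−(e−x')²−y'²−z²)/2L = -0.1714
  θ3 = atan2(B,A) + arccos(C/0.3952) = 1.3091

θ₁ = -0.2621, θ₂ = 0.2618, θ₃ = 1.3091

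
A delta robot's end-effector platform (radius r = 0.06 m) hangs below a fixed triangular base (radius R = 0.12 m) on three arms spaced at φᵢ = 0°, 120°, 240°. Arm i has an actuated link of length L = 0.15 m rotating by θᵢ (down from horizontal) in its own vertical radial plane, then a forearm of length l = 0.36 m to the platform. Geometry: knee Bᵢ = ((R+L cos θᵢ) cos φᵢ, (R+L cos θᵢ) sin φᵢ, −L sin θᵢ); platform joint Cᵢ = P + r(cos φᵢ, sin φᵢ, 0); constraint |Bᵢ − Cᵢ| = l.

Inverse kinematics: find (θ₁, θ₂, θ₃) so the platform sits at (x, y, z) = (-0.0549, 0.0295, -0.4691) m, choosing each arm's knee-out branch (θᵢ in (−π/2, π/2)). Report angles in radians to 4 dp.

arm 1 (φ=0.0°): x'=-0.0549, y'=0.0295
  A=0.1149, B=-0.4691, C=(l²−L²−A²−y'²−z²)/(2L)=-0.4234
  γ=atan2(-0.4691,0.1149)=-1.3306;  ψ=arccos(-0.8767)=2.6398;  θ1=γ+ψ≈1.3092
arm 2 (φ=120.0°): x'=0.0530, y'=0.0328
  A=0.0070, B=-0.4691, C=(l²−L²−A²−y'²−z²)/(2L)=-0.3803
  γ=atan2(-0.4691,0.0070)=-1.5559;  ψ=arccos(-0.8105)=2.5159;  θ2=γ+ψ≈0.9600
φ3=240.0° → target in arm frame (0.0019, -0.0623)
  A cos θ + B sin θ = C:  0.0581·cos θ + -0.4691·sin θ = -0.4007
  γ=atan2(-0.4691,0.0581)=-1.4476;  ψ=arccos(-0.8477)=2.5825;  θ3=γ+ψ≈1.1349

θ₁ = 1.3092, θ₂ = 0.9600, θ₃ = 1.1349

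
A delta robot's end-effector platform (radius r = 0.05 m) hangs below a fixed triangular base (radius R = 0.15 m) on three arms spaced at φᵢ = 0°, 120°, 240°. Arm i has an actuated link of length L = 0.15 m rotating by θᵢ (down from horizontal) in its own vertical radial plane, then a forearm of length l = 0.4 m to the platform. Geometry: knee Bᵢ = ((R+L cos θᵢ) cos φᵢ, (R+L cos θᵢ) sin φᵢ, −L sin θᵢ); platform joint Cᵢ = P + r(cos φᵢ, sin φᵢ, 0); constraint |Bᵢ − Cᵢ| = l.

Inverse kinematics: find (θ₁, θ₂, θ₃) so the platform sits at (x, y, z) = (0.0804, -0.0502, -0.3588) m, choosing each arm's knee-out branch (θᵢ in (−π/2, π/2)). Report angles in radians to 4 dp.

θ₁ = 0.0002, θ₂ = 0.6979, θ₃ = 0.3492

rotate P by −φ1: (0.0804, -0.0502, -0.3588)
  A cos θ + B sin θ = C:  0.0196·cos θ + -0.3588·sin θ = 0.0195
  γ=atan2(-0.3588,0.0196)=-1.5162;  ψ=arccos(0.0543)=1.5164;  θ1=γ+ψ≈0.0002
arm 2 (φ=120.0°): x'=-0.0837, y'=-0.0445
  A cos θ + B sin θ = C:  0.1837·cos θ + -0.3588·sin θ = -0.0899
  θ2 = atan2(B,A) + arccos(C/0.4031) = 0.6979
arm 3 (φ=240.0°): x'=0.0033, y'=0.0947
  A=0.0967, B=-0.3588, C=(l²−L²−A²−y'²−z²)/(2L)=-0.0319
  √(A²+B²)=0.3716;  θ3 = -1.3075+1.6567 ≈ 0.3492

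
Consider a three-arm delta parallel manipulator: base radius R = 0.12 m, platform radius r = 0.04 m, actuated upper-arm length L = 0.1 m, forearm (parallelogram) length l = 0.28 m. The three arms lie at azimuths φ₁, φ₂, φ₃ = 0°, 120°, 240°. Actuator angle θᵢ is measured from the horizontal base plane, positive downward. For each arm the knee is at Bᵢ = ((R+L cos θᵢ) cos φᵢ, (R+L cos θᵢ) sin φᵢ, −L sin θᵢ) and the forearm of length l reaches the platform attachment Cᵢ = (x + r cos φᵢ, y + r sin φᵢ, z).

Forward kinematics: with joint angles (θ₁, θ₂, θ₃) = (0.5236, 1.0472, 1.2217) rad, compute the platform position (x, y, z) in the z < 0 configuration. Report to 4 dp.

φ1=0.0°: virtual centre (0.1666, 0.0000, -0.0500), radius l
φ2=120.0°: virtual centre (-0.0650, 0.1126, -0.0866), radius l
φ3=240.0°: virtual centre (-0.0571, -0.0989, -0.0940), radius l
eliminate P² terms by subtracting sphere 1 from 2 and 3
linear system: -0.4632x+0.2252y = -0.0059−-0.0732z; -0.4474x+-0.1978y = -0.0084−-0.0879z
det = 0.1924;  x = 0.0158+-0.1782z,  y = 0.0066+-0.0415z
into |P−O₁|² = l²: 1.0335z² + 0.1532z + -0.0531 = 0;  Δ = 0.2431;  z = -0.3126 or 0.1644 → z<0 root = -0.3126
x = 0.0716, y = 0.0195

(0.0716, 0.0195, -0.3126)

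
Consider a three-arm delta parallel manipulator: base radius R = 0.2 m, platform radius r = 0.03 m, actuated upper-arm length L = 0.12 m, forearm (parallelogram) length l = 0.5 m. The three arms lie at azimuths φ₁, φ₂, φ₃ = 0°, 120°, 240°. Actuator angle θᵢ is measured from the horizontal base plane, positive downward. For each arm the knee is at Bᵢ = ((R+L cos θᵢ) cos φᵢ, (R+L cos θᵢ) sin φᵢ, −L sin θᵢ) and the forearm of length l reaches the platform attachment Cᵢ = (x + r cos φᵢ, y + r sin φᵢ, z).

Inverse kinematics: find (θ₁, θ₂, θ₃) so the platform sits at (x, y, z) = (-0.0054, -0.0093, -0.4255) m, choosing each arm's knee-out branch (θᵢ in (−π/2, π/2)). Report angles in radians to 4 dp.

rotate P by −φ1: (-0.0054, -0.0093, -0.4255)
  A=0.1754, B=-0.4255, C=(l²−L²−A²−y'²−z²)/(2L)=0.0987
  γ=atan2(-0.4255,0.1754)=-1.1798;  ψ=arccos(0.2145)=1.3546;  θ1=γ+ψ≈0.1748
φ2=120.0° → target in arm frame (-0.0054, 0.0093)
  e−x'=0.1754;  (l²−L²−(e−x')²−y'²−z²)/2L = 0.0988
  θ2 = atan2(B,A) + arccos(C/0.4602) = 0.1745
φ3=240.0° → target in arm frame (0.0108, 0.0000)
  e−x'=0.1592;  (l²−L²−(e−x')²−y'²−z²)/2L = 0.1216
  θ3 = atan2(B,A) + arccos(C/0.4543) = 0.0871

θ₁ = 0.1748, θ₂ = 0.1745, θ₃ = 0.0871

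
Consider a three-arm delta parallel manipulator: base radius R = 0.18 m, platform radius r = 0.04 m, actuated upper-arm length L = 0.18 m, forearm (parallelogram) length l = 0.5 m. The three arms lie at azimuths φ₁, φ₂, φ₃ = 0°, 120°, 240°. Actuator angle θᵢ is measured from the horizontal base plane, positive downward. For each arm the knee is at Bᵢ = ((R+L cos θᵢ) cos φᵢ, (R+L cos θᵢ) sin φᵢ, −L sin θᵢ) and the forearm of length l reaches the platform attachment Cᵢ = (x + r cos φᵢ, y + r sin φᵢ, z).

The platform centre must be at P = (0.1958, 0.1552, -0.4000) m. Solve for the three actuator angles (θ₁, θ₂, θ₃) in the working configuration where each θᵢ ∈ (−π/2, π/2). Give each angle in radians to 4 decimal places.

θ₁ = -0.3492, θ₂ = 0.3488, θ₃ = 1.2217

φ1=0.0° → target in arm frame (0.1958, 0.1552)
  A cos θ + B sin θ = C:  -0.0558·cos θ + -0.4000·sin θ = 0.0844
  θ1 = atan2(B,A) + arccos(C/0.4039) = -0.3492
arm 2 (φ=120.0°): x'=0.0365, y'=-0.2472
  A cos θ + B sin θ = C:  0.1035·cos θ + -0.4000·sin θ = -0.0395
  γ=atan2(-0.4000,0.1035)=-1.3176;  ψ=arccos(-0.0955)=1.6664;  θ2=γ+ψ≈0.3488
arm 3 (φ=240.0°): x'=-0.2323, y'=0.0920
  A cos θ + B sin θ = C:  0.3723·cos θ + -0.4000·sin θ = -0.2485
  √(A²+B²)=0.5465;  θ3 = -0.8212+2.0429 ≈ 1.2217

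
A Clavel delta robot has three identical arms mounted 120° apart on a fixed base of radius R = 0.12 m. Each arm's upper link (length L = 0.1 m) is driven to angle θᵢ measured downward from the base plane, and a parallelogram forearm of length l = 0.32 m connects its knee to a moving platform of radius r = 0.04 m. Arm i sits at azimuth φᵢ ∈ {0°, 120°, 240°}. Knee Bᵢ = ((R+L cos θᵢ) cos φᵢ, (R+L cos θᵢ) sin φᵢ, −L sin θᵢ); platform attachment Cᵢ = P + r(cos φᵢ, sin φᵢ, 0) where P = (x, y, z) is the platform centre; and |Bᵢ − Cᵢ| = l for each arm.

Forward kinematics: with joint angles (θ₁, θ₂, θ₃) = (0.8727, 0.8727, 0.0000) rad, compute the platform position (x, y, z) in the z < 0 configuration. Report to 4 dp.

(-0.0530, -0.0917, -0.3113)

φ1=0.0°: virtual centre (0.1443, 0.0000, -0.0766), radius l
O2 = (0.1443·cos120.0°, 0.1443·sin120.0°, -0.0766) = (-0.0721, 0.1249, -0.0766)
O3 = (0.1800·cos240.0°, 0.1800·sin240.0°, 0.0000) = (-0.0900, -0.1559, 0.0000)
eliminate P² terms by subtracting sphere 1 from 2 and 3
linear system: -0.4328x+0.2499y = 0.0000−0.0000z; -0.4686x+-0.3118y = 0.0057−0.1532z
det = 0.2520;  x = -0.0057+0.1519z,  y = -0.0098+0.2631z
into |P−O₁|² = l²: 1.0923z² + 0.1025z + -0.0740 = 0;  Δ = 0.3336;  z = -0.3113 or 0.2175 → z<0 root = -0.3113
x = -0.0530, y = -0.0917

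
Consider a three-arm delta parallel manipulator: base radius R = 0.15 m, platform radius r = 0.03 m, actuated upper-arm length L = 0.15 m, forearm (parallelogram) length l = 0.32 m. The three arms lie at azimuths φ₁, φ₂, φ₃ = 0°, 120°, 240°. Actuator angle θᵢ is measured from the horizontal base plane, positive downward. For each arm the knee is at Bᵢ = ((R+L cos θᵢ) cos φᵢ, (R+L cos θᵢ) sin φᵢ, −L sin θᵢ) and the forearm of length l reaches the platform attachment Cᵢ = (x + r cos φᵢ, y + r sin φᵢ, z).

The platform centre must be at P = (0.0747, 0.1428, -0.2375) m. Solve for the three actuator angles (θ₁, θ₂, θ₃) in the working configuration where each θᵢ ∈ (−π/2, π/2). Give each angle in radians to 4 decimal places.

rotate P by −φ1: (0.0747, 0.1428, -0.2375)
  A cos θ + B sin θ = C:  0.0453·cos θ + -0.2375·sin θ = 0.0035
  √(A²+B²)=0.2418;  θ1 = -1.3823+1.5563 ≈ 0.1740
φ2=120.0° → target in arm frame (0.0863, -0.1361)
  A cos θ + B sin θ = C:  0.0337·cos θ + -0.2375·sin θ = 0.0128
  √(A²+B²)=0.2399;  θ2 = -1.4299+1.5174 ≈ 0.0875
φ3=240.0° → target in arm frame (-0.1610, -0.0067)
  e−x'=0.2810;  (l²−L²−(e−x')²−y'²−z²)/2L = -0.1851
  √(A²+B²)=0.3679;  θ3 = -0.7017+2.0979 ≈ 1.3962

θ₁ = 0.1740, θ₂ = 0.0875, θ₃ = 1.3962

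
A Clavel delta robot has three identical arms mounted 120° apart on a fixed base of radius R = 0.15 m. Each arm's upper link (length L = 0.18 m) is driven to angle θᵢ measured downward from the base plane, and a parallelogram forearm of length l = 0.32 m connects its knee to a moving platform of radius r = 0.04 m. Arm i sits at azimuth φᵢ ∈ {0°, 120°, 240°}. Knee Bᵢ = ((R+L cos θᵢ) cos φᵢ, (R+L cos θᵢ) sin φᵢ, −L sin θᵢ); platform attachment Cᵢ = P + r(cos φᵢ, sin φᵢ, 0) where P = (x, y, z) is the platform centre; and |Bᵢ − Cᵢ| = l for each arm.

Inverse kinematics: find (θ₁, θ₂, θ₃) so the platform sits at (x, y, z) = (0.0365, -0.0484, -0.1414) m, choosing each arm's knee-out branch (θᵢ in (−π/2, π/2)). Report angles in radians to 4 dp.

arm 1 (φ=0.0°): x'=0.0365, y'=-0.0484
  A cos θ + B sin θ = C:  0.0735·cos θ + -0.1414·sin θ = 0.1174
  θ1 = atan2(B,A) + arccos(C/0.1594) = -0.3487
arm 2 (φ=120.0°): x'=-0.0602, y'=-0.0074
  A cos θ + B sin θ = C:  0.1702·cos θ + -0.1414·sin θ = 0.0583
  γ=atan2(-0.1414,0.1702)=-0.6933;  ψ=arccos(0.2636)=1.3041;  θ2=γ+ψ≈0.6107
arm 3 (φ=240.0°): x'=0.0237, y'=0.0558
  A cos θ + B sin θ = C:  0.0863·cos θ + -0.1414·sin θ = 0.1095
  θ3 = atan2(B,A) + arccos(C/0.1657) = -0.1743

θ₁ = -0.3487, θ₂ = 0.6107, θ₃ = -0.1743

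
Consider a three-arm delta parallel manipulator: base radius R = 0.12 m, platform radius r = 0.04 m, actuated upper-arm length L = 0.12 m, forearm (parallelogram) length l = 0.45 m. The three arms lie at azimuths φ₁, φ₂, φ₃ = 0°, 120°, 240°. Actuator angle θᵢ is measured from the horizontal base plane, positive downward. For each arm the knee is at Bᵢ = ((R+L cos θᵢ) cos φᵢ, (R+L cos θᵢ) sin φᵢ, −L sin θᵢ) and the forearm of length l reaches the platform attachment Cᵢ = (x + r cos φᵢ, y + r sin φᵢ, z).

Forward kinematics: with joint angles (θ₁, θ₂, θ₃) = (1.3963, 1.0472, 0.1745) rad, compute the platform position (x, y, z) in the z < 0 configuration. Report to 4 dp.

(-0.1517, -0.1331, -0.4661)

arm 1 at φ=0.0°: e+L cos θ1 = 0.1008;  S1 = (0.1008, 0.0000, -0.1182)
φ2=120.0°: virtual centre (-0.0700, 0.1212, -0.1039), radius l
arm 3 at φ=240.0°: e+L cos θ3 = 0.1982;  S3 = (-0.0991, -0.1716, -0.0208)
eliminate P² terms by subtracting sphere 1 from 2 and 3
plane₁₂: -0.3417x+0.2425y+0.0285z = 0.0063
Cramer: x(z) = -0.0277+0.2660z;  y(z) = -0.0131+0.2573z
quadratic in z: (1.1370)z²+(0.1612)z+(-0.1718)=0, √Δ=0.8986 → z ∈ {-0.4661, 0.3243}; z = -0.4661 (taking z<0)
x = -0.1517, y = -0.1331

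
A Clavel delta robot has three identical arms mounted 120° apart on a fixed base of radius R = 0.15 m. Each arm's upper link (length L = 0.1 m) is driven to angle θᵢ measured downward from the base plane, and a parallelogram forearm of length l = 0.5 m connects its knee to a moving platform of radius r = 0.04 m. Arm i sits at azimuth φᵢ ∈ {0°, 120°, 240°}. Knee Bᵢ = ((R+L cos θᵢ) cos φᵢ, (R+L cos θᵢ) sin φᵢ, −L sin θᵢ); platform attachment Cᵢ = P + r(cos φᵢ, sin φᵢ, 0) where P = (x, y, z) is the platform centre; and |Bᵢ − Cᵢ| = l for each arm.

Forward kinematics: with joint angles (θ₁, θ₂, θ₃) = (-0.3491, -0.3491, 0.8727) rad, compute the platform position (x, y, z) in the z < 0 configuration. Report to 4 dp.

(0.0914, 0.1584, -0.4265)

arm 1 at φ=0.0°: ρ1 = 0.2040;  O1 = (0.2040, 0.0000, 0.0342)
arm 2 at φ=120.0°: ρ2 = 0.2040;  O2 = (-0.1020, 0.1766, 0.0342)
arm 3 at φ=240.0°: ρ3 = 0.1743;  O3 = (-0.0871, -0.1509, -0.0766)
|O₂|²−|O₁|² = 0.0000;  |O₃|²−|O₁|² = -0.0065
linear system: -0.6119x+0.3533y = 0.0000−0.0000z; -0.5822x+-0.3019y = -0.0065−-0.2216z
det = 0.3904;  x = 0.0059+-0.2006z,  y = 0.0102+-0.3474z
sphere 1 gives Az²+Bz+C=0 with A=1.1609, B=0.0039, C=-0.2095;  B²−4AC=0.9728;  roots -0.4265, 0.4231;  negative root z = -0.4265
x = 0.0914, y = 0.1584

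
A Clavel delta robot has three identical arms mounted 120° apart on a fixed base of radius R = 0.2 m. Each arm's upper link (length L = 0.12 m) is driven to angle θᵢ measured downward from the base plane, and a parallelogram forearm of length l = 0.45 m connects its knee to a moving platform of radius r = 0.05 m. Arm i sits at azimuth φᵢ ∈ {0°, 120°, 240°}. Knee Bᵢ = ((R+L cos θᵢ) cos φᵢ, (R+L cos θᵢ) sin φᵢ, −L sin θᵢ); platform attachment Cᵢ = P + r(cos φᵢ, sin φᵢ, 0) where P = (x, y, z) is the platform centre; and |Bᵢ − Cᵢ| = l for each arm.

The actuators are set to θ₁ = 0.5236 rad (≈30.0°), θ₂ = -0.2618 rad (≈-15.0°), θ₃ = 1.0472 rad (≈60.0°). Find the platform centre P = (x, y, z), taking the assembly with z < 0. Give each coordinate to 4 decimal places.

arm 1 at φ=0.0°: (R−r)+L cos θ1 = 0.2539;  centre 1 = (0.2539, 0.0000, -0.0600)
φ2=120.0°: virtual centre (-0.1330, 0.2303, 0.0311), radius l
arm 3 at φ=240.0°: (R−r)+L cos θ3 = 0.2100;  centre 3 = (-0.1050, -0.1819, -0.1039)
subtract pairs → two planes through P
linear system: -0.7738x+0.4606y = 0.0036−0.1821z; -0.7178x+-0.3637y = -0.0132−-0.0878z
Cramer: x(z) = 0.0078+0.0421z;  y(z) = 0.0209-0.3246z
sphere 1 gives Az²+Bz+C=0 with A=1.1072, B=0.0857, C=-0.1379;  B²−4AC=0.6180;  roots -0.3937, 0.3163;  negative root z = -0.3937
x = -0.0088, y = 0.1487

(-0.0088, 0.1487, -0.3937)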